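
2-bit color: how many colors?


Colors = 2^bits = 2^2
= 4 colors


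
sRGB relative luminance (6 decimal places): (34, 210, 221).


Linearize each channel (sRGB transfer function): c = v/255; c_lin = c/12.92 if c ≤ 0.04045, else ((c+0.055)/1.055)^2.4
  R: 34/255 ≈ 0.133333 > 0.04045 → ((0.133333+0.055)/1.055)^2.4 ≈ 0.015996
  G: 210/255 ≈ 0.823529 > 0.04045 → ((0.823529+0.055)/1.055)^2.4 ≈ 0.644480
  B: 221/255 ≈ 0.866667 > 0.04045 → ((0.866667+0.055)/1.055)^2.4 ≈ 0.723055
R_lin = 0.015996, G_lin = 0.644480, B_lin = 0.723055
L = 0.2126×R + 0.7152×G + 0.0722×B
L = 0.2126×0.015996 + 0.7152×0.644480 + 0.0722×0.723055
L ≈ 0.516537


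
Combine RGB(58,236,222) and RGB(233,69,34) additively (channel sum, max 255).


Additive: each channel = min(255, C₁+C₂)
R: 58+233 = 291 → 255
G: 236+69 = 305 → 255
B: 222+34 = 256 → 255
= RGB(255, 255, 255)


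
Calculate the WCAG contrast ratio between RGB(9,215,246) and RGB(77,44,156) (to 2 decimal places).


Linearize each sRGB channel c=v/255: c/12.92 if c ≤ 0.04045 else ((c+0.055)/1.055)^2.4
L = 0.2126×R_lin + 0.7152×G_lin + 0.0722×B_lin
Color 1 (9,215,246):
  R=9: 9/255≈0.0353 ≤ 0.04045 → 0.0353/12.92 ≈ 0.00273
  G=215: 215/255≈0.8431 > 0.04045 → ((0.8431+0.055)/1.055)^2.4 ≈ 0.67954
  B=246: 246/255≈0.9647 > 0.04045 → ((0.9647+0.055)/1.055)^2.4 ≈ 0.92158
  L1 = 0.2126×0.00273 + 0.7152×0.67954 + 0.0722×0.92158 ≈ 0.55313
Color 2 (77,44,156):
  R=77: 77/255≈0.3020 > 0.04045 → ((0.3020+0.055)/1.055)^2.4 ≈ 0.07421
  G=44: 44/255≈0.1725 > 0.04045 → ((0.1725+0.055)/1.055)^2.4 ≈ 0.02519
  B=156: 156/255≈0.6118 > 0.04045 → ((0.6118+0.055)/1.055)^2.4 ≈ 0.33245
  L2 = 0.2126×0.07421 + 0.7152×0.02519 + 0.0722×0.33245 ≈ 0.05779
Lighter = 0.55313, Darker = 0.05779
Ratio = (L_lighter + 0.05) / (L_darker + 0.05)
Ratio = (0.55313 + 0.05) / (0.05779 + 0.05) = 0.60313 / 0.10779 ≈ 5.5952
Ratio ≈ 5.60:1


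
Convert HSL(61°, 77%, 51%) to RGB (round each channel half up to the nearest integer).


H=61°, S=0.77, L=0.51
C = (1-|2L-1|)×S = (1-|0.02|)×0.77 = 0.7546
H' = H/60 = 61/60 ≈ 1.0167; X = C×(1-|H' mod 2 - 1|) ≈ 0.7420
m = L - C/2 = 0.51 - 0.3773 = 0.1327
Sector ⌊H'⌋ = 1 → (R',G',B') = (≈0.7420, 0.7546, 0.0)
RGB = ((R'+m)×255, (G'+m)×255, (B'+m)×255) = (223.05445, 226.2615, 33.8385)
Round half up → RGB(223, 226, 34)


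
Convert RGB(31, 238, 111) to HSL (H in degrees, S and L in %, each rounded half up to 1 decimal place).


Normalize: R'=31/255≈0.1216, G'=238/255≈0.9333, B'=111/255≈0.4353
Max=238/255, Min=31/255, Δ=Max-Min=207/255
L = (Max+Min)/2 = (238+31)/510 = 269/510 = 0.52745… → L = 52.7%
L > 0.5 → S = Δ/(2-Max-Min) = 207/(510-238-31) = 207/241 = 0.85892… → S = 85.9%
(the 1/255 factors cancel in S and H, so raw channel differences can be used)
Max is G' → H = 60 × ((B-R)/Δ + 2) = 60 × ((111-31)/207 + 2)
  80/207 + 2 = 0.3864… + 2 = 2.3864…
  H = 60 × 2.3864… = 143.188…° → H = 143.2°
= HSL(143.2°, 85.9%, 52.7%)


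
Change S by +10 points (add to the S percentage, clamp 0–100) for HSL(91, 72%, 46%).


Original S = 72%
Adjustment = +10 percentage points
New S = 72 + (10) = 82
Clamp to [0, 100] → 82
= HSL(91°, 82%, 46%)


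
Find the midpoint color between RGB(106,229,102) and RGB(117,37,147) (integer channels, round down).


Midpoint: each channel = ⌊(C₁+C₂)/2⌋
R: ⌊(106+117)/2⌋ = 111
G: ⌊(229+37)/2⌋ = 133
B: ⌊(102+147)/2⌋ = 124
= RGB(111, 133, 124)


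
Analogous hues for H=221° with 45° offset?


Base hue: 221°
Left analog: (221 - 45) mod 360 = 176°
Right analog: (221 + 45) mod 360 = 266°
Analogous hues = 176° and 266°


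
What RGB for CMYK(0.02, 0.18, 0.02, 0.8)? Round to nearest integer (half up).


R = 255 × (1-C) × (1-K) = 255 × 0.98 × 0.20 = 49.98 → 50
G = 255 × (1-M) × (1-K) = 255 × 0.82 × 0.20 = 41.82 → 42
B = 255 × (1-Y) × (1-K) = 255 × 0.98 × 0.20 = 49.98 → 50
= RGB(50, 42, 50)


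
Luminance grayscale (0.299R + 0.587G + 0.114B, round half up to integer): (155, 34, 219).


Gray = 0.299×R + 0.587×G + 0.114×B
Gray = 0.299×155 + 0.587×34 + 0.114×219
Gray = 46.345 + 19.958 + 24.966
Gray = 91.269 → round half up → 91
Gray = 91


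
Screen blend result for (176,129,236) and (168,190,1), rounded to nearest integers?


Screen: C = 255 - (255-A)×(255-B)/255, rounded to nearest integer
R: 255 - (255-176)×(255-168)/255 = 255 - 6873/255 ≈ 255 - 26.953 = 228.047 → 228
G: 255 - (255-129)×(255-190)/255 = 255 - 8190/255 ≈ 255 - 32.118 = 222.882 → 223
B: 255 - (255-236)×(255-1)/255 = 255 - 4826/255 ≈ 255 - 18.925 = 236.075 → 236
= RGB(228, 223, 236)


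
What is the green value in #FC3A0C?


Color: #FC3A0C
R = FC = 252
G = 3A = 58
B = 0C = 12
Green = 58


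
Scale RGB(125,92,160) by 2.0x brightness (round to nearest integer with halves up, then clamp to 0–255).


Multiply each channel by 2.0, round half up, clamp to [0, 255]
R: 125×2.0 = 250
G: 92×2.0 = 184
B: 160×2.0 = 320 → clamp → 255
= RGB(250, 184, 255)


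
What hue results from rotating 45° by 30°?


New hue = (H + rotation) mod 360
New hue = (45 + 30) mod 360
= 75 mod 360
= 75°


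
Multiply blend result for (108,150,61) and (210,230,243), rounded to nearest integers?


Multiply: C = A×B/255, rounded to nearest integer
R: 108×210/255 = 22680/255 ≈ 88.941 → 89
G: 150×230/255 = 34500/255 ≈ 135.294 → 135
B: 61×243/255 = 14823/255 ≈ 58.129 → 58
= RGB(89, 135, 58)


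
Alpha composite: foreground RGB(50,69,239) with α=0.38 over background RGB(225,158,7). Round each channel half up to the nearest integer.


C = α×F + (1-α)×B, with 1-α = 0.62
R: 0.38×50 + 0.62×225 = 19.00 + 139.50 = 158.50 → 159
G: 0.38×69 + 0.62×158 = 26.22 + 97.96 = 124.18 → 124
B: 0.38×239 + 0.62×7 = 90.82 + 4.34 = 95.16 → 95
= RGB(159, 124, 95)


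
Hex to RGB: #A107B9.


A1 → 161 (R)
07 → 7 (G)
B9 → 185 (B)
= RGB(161, 7, 185)


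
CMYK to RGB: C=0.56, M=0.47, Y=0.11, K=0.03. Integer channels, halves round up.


R = 255 × (1-C) × (1-K) = 255 × 0.44 × 0.97 = 108.834 → 109
G = 255 × (1-M) × (1-K) = 255 × 0.53 × 0.97 = 131.0955 → 131
B = 255 × (1-Y) × (1-K) = 255 × 0.89 × 0.97 = 220.1415 → 220
= RGB(109, 131, 220)


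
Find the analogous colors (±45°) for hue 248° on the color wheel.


Base hue: 248°
Left analog: (248 - 45) mod 360 = 203°
Right analog: (248 + 45) mod 360 = 293°
Analogous hues = 203° and 293°


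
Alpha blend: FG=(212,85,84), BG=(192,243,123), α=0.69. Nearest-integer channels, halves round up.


C = α×F + (1-α)×B, with 1-α = 0.31
R: 0.69×212 + 0.31×192 = 146.28 + 59.52 = 205.80 → 206
G: 0.69×85 + 0.31×243 = 58.65 + 75.33 = 133.98 → 134
B: 0.69×84 + 0.31×123 = 57.96 + 38.13 = 96.09 → 96
= RGB(206, 134, 96)


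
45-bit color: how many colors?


Colors = 2^bits = 2^45
= 35,184,372,088,832 colors


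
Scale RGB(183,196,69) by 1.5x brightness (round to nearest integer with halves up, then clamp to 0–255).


Multiply each channel by 1.5, round half up, clamp to [0, 255]
R: 183×1.5 = 274.5 → round → 275 → clamp → 255
G: 196×1.5 = 294 → clamp → 255
B: 69×1.5 = 103.5 → round → 104
= RGB(255, 255, 104)


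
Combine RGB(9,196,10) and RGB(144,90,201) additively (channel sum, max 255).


Additive: each channel = min(255, C₁+C₂)
R: 9+144 = 153 → 153
G: 196+90 = 286 → 255
B: 10+201 = 211 → 211
= RGB(153, 255, 211)


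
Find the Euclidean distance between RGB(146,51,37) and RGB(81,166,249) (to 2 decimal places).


d = √[(R₁-R₂)² + (G₁-G₂)² + (B₁-B₂)²]
d = √[(146-81)² + (51-166)² + (37-249)²]
d = √[4225 + 13225 + 44944]
d = √62394
d ≈ 249.79


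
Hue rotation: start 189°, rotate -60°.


New hue = (H + rotation) mod 360
New hue = (189 -60) mod 360
= 129 mod 360
= 129°


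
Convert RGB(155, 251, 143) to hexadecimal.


R = 155 → 9B (hex)
G = 251 → FB (hex)
B = 143 → 8F (hex)
Hex = #9BFB8F


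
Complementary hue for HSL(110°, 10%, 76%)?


Complement = opposite side of color wheel = hue + 180°
H' = (110 + 180) mod 360 = 290°
S and L unchanged.
= HSL(290°, 10%, 76%)


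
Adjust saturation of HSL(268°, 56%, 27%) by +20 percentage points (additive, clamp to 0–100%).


Original S = 56%
Adjustment = +20 percentage points
New S = 56 + (20) = 76
Clamp to [0, 100] → 76
= HSL(268°, 76%, 27%)


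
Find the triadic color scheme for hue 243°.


Triadic: equally spaced at 120° intervals
H1 = 243°
H2 = (243 + 120) mod 360 = 3°
H3 = (243 + 240) mod 360 = 123°
Triadic = 243°, 3°, 123°


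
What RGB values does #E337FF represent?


E3 → 227 (R)
37 → 55 (G)
FF → 255 (B)
= RGB(227, 55, 255)


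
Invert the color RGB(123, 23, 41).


Invert: (255-R, 255-G, 255-B)
R: 255-123 = 132
G: 255-23 = 232
B: 255-41 = 214
= RGB(132, 232, 214)


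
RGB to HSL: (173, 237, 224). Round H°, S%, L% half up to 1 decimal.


Normalize: R'=173/255≈0.6784, G'=237/255≈0.9294, B'=224/255≈0.8784
Max=237/255, Min=173/255, Δ=Max-Min=64/255
L = (Max+Min)/2 = (237+173)/510 = 410/510 = 0.80392… → L = 80.4%
L > 0.5 → S = Δ/(2-Max-Min) = 64/(510-237-173) = 64/100 = 0.64 → S = 64.0%
(the 1/255 factors cancel in S and H, so raw channel differences can be used)
Max is G' → H = 60 × ((B-R)/Δ + 2) = 60 × ((224-173)/64 + 2)
  51/64 + 2 = 0.7968… + 2 = 2.7968…
  H = 60 × 2.7968… = 167.812…° → H = 167.8°
= HSL(167.8°, 64.0%, 80.4%)


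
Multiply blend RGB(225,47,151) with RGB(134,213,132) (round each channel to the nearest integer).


Multiply: C = A×B/255, rounded to nearest integer
R: 225×134/255 = 30150/255 ≈ 118.235 → 118
G: 47×213/255 = 10011/255 ≈ 39.259 → 39
B: 151×132/255 = 19932/255 ≈ 78.165 → 78
= RGB(118, 39, 78)


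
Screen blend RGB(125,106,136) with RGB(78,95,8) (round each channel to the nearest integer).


Screen: C = 255 - (255-A)×(255-B)/255, rounded to nearest integer
R: 255 - (255-125)×(255-78)/255 = 255 - 23010/255 ≈ 255 - 90.235 = 164.765 → 165
G: 255 - (255-106)×(255-95)/255 = 255 - 23840/255 ≈ 255 - 93.490 = 161.510 → 162
B: 255 - (255-136)×(255-8)/255 = 255 - 29393/255 ≈ 255 - 115.267 = 139.733 → 140
= RGB(165, 162, 140)


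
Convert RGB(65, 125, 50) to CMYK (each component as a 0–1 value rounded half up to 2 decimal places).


R'=65/255≈0.2549, G'=125/255≈0.4902, B'=50/255≈0.1961
K = 1 - max(R',G',B') = 1 - 125/255 = 130/255 = 0.50980… → 0.51
(1-R'-K)/(1-K) simplifies to (max-R)/max with max = 125:
C = (125-65)/125 = 60/125 = 0.48 → 0.48
M = (125-125)/125 = 0/125 = 0 → 0.00
Y = (125-50)/125 = 75/125 = 0.6 → 0.60
= CMYK(0.48, 0.00, 0.60, 0.51)


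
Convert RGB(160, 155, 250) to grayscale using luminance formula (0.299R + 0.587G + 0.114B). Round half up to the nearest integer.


Gray = 0.299×R + 0.587×G + 0.114×B
Gray = 0.299×160 + 0.587×155 + 0.114×250
Gray = 47.840 + 90.985 + 28.500
Gray = 167.325 → round half up → 167
Gray = 167


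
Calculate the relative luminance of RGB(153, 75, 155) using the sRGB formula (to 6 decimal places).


Linearize each channel (sRGB transfer function): c = v/255; c_lin = c/12.92 if c ≤ 0.04045, else ((c+0.055)/1.055)^2.4
  R: 153/255 ≈ 0.600000 > 0.04045 → ((0.600000+0.055)/1.055)^2.4 ≈ 0.318547
  G: 75/255 ≈ 0.294118 > 0.04045 → ((0.294118+0.055)/1.055)^2.4 ≈ 0.070360
  B: 155/255 ≈ 0.607843 > 0.04045 → ((0.607843+0.055)/1.055)^2.4 ≈ 0.327778
R_lin = 0.318547, G_lin = 0.070360, B_lin = 0.327778
L = 0.2126×R + 0.7152×G + 0.0722×B
L = 0.2126×0.318547 + 0.7152×0.070360 + 0.0722×0.327778
L ≈ 0.141710


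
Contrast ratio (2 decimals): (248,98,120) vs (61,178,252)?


Linearize each sRGB channel c=v/255: c/12.92 if c ≤ 0.04045 else ((c+0.055)/1.055)^2.4
L = 0.2126×R_lin + 0.7152×G_lin + 0.0722×B_lin
Color 1 (248,98,120):
  R=248: 248/255≈0.9725 > 0.04045 → ((0.9725+0.055)/1.055)^2.4 ≈ 0.93869
  G=98: 98/255≈0.3843 > 0.04045 → ((0.3843+0.055)/1.055)^2.4 ≈ 0.12214
  B=120: 120/255≈0.4706 > 0.04045 → ((0.4706+0.055)/1.055)^2.4 ≈ 0.18782
  L1 = 0.2126×0.93869 + 0.7152×0.12214 + 0.0722×0.18782 ≈ 0.30048
Color 2 (61,178,252):
  R=61: 61/255≈0.2392 > 0.04045 → ((0.2392+0.055)/1.055)^2.4 ≈ 0.04667
  G=178: 178/255≈0.6980 > 0.04045 → ((0.6980+0.055)/1.055)^2.4 ≈ 0.44520
  B=252: 252/255≈0.9882 > 0.04045 → ((0.9882+0.055)/1.055)^2.4 ≈ 0.97345
  L2 = 0.2126×0.04667 + 0.7152×0.44520 + 0.0722×0.97345 ≈ 0.39861
Lighter = 0.39861, Darker = 0.30048
Ratio = (L_lighter + 0.05) / (L_darker + 0.05)
Ratio = (0.39861 + 0.05) / (0.30048 + 0.05) = 0.44861 / 0.35048 ≈ 1.2800
Ratio ≈ 1.28:1


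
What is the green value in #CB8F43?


Color: #CB8F43
R = CB = 203
G = 8F = 143
B = 43 = 67
Green = 143


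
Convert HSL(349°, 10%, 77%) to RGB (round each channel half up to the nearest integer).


H=349°, S=0.10, L=0.77
C = (1-|2L-1|)×S = (1-|0.54|)×0.10 = 0.046
H' = H/60 = 349/60 ≈ 5.8167; X = C×(1-|H' mod 2 - 1|) ≈ 0.0084
m = L - C/2 = 0.77 - 0.023 = 0.747
Sector ⌊H'⌋ = 5 → (R',G',B') = (0.046, 0.0, ≈0.0084)
RGB = ((R'+m)×255, (G'+m)×255, (B'+m)×255) = (202.215, 190.485, 192.6355)
Round half up → RGB(202, 190, 193)


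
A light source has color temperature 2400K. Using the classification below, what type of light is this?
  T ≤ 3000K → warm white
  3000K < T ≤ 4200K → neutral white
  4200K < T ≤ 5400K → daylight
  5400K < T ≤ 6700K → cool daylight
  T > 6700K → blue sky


Temperature: 2400K
2400K ≤ 3000K → warm white
Classification: warm white


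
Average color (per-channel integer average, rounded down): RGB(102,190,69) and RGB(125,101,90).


Midpoint: each channel = ⌊(C₁+C₂)/2⌋
R: ⌊(102+125)/2⌋ = 113
G: ⌊(190+101)/2⌋ = 145
B: ⌊(69+90)/2⌋ = 79
= RGB(113, 145, 79)


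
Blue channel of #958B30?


Color: #958B30
R = 95 = 149
G = 8B = 139
B = 30 = 48
Blue = 48


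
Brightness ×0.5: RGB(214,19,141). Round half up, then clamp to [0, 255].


Multiply each channel by 0.5, round half up, clamp to [0, 255]
R: 214×0.5 = 107
G: 19×0.5 = 9.5 → round → 10
B: 141×0.5 = 70.5 → round → 71
= RGB(107, 10, 71)


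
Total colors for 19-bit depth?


Colors = 2^bits = 2^19
= 524,288 colors


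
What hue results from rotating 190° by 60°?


New hue = (H + rotation) mod 360
New hue = (190 + 60) mod 360
= 250 mod 360
= 250°


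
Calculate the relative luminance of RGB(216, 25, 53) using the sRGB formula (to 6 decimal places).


Linearize each channel (sRGB transfer function): c = v/255; c_lin = c/12.92 if c ≤ 0.04045, else ((c+0.055)/1.055)^2.4
  R: 216/255 ≈ 0.847059 > 0.04045 → ((0.847059+0.055)/1.055)^2.4 ≈ 0.686685
  G: 25/255 ≈ 0.098039 > 0.04045 → ((0.098039+0.055)/1.055)^2.4 ≈ 0.009721
  B: 53/255 ≈ 0.207843 > 0.04045 → ((0.207843+0.055)/1.055)^2.4 ≈ 0.035601
R_lin = 0.686685, G_lin = 0.009721, B_lin = 0.035601
L = 0.2126×R + 0.7152×G + 0.0722×B
L = 0.2126×0.686685 + 0.7152×0.009721 + 0.0722×0.035601
L ≈ 0.155512


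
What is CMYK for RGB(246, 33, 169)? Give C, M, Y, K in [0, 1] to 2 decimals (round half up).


R'=246/255≈0.9647, G'=33/255≈0.1294, B'=169/255≈0.6627
K = 1 - max(R',G',B') = 1 - 246/255 = 9/255 = 0.03529… → 0.04
(1-R'-K)/(1-K) simplifies to (max-R)/max with max = 246:
C = (246-246)/246 = 0/246 = 0 → 0.00
M = (246-33)/246 = 213/246 = 0.86585… → 0.87
Y = (246-169)/246 = 77/246 = 0.31300… → 0.31
= CMYK(0.00, 0.87, 0.31, 0.04)


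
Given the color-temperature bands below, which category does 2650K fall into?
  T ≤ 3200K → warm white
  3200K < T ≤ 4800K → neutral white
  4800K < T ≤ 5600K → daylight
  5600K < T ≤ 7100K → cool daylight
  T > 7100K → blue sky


Temperature: 2650K
2650K ≤ 3200K → warm white
Classification: warm white


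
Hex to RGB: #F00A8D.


F0 → 240 (R)
0A → 10 (G)
8D → 141 (B)
= RGB(240, 10, 141)


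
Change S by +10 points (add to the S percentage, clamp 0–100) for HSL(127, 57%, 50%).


Original S = 57%
Adjustment = +10 percentage points
New S = 57 + (10) = 67
Clamp to [0, 100] → 67
= HSL(127°, 67%, 50%)


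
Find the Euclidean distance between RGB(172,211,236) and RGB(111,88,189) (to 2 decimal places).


d = √[(R₁-R₂)² + (G₁-G₂)² + (B₁-B₂)²]
d = √[(172-111)² + (211-88)² + (236-189)²]
d = √[3721 + 15129 + 2209]
d = √21059
d ≈ 145.12


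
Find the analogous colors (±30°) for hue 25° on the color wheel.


Base hue: 25°
Left analog: (25 - 30) mod 360 = 355°
Right analog: (25 + 30) mod 360 = 55°
Analogous hues = 355° and 55°


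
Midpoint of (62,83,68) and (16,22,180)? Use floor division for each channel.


Midpoint: each channel = ⌊(C₁+C₂)/2⌋
R: ⌊(62+16)/2⌋ = 39
G: ⌊(83+22)/2⌋ = 52
B: ⌊(68+180)/2⌋ = 124
= RGB(39, 52, 124)


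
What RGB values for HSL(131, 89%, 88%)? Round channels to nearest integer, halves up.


H=131°, S=0.89, L=0.88
C = (1-|2L-1|)×S = (1-|0.76|)×0.89 = 0.2136
H' = H/60 = 131/60 ≈ 2.1833; X = C×(1-|H' mod 2 - 1|) = 0.03916
m = L - C/2 = 0.88 - 0.1068 = 0.7732
Sector ⌊H'⌋ = 2 → (R',G',B') = (0.0, 0.2136, 0.03916)
RGB = ((R'+m)×255, (G'+m)×255, (B'+m)×255) = (197.166, 251.634, 207.1518)
Round half up → RGB(197, 252, 207)


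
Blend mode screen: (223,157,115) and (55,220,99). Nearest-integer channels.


Screen: C = 255 - (255-A)×(255-B)/255, rounded to nearest integer
R: 255 - (255-223)×(255-55)/255 = 255 - 6400/255 ≈ 255 - 25.098 = 229.902 → 230
G: 255 - (255-157)×(255-220)/255 = 255 - 3430/255 ≈ 255 - 13.451 = 241.549 → 242
B: 255 - (255-115)×(255-99)/255 = 255 - 21840/255 ≈ 255 - 85.647 = 169.353 → 169
= RGB(230, 242, 169)


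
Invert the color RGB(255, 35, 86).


Invert: (255-R, 255-G, 255-B)
R: 255-255 = 0
G: 255-35 = 220
B: 255-86 = 169
= RGB(0, 220, 169)


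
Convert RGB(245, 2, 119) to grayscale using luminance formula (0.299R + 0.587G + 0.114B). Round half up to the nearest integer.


Gray = 0.299×R + 0.587×G + 0.114×B
Gray = 0.299×245 + 0.587×2 + 0.114×119
Gray = 73.255 + 1.174 + 13.566
Gray = 87.995 → round half up → 88
Gray = 88


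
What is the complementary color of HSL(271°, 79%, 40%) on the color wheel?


Complement = opposite side of color wheel = hue + 180°
H' = (271 + 180) mod 360 = 91°
S and L unchanged.
= HSL(91°, 79%, 40%)


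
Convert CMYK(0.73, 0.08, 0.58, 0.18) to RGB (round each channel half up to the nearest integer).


R = 255 × (1-C) × (1-K) = 255 × 0.27 × 0.82 = 56.457 → 56
G = 255 × (1-M) × (1-K) = 255 × 0.92 × 0.82 = 192.372 → 192
B = 255 × (1-Y) × (1-K) = 255 × 0.42 × 0.82 = 87.822 → 88
= RGB(56, 192, 88)


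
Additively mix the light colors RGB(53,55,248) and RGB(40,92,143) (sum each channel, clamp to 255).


Additive: each channel = min(255, C₁+C₂)
R: 53+40 = 93 → 93
G: 55+92 = 147 → 147
B: 248+143 = 391 → 255
= RGB(93, 147, 255)


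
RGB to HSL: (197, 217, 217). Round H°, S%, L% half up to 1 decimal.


Normalize: R'=197/255≈0.7725, G'=217/255≈0.8510, B'=217/255≈0.8510
Max=217/255, Min=197/255, Δ=Max-Min=20/255
L = (Max+Min)/2 = (217+197)/510 = 414/510 = 0.81176… → L = 81.2%
L > 0.5 → S = Δ/(2-Max-Min) = 20/(510-217-197) = 20/96 = 0.20833… → S = 20.8%
(the 1/255 factors cancel in S and H, so raw channel differences can be used)
Max is G' → H = 60 × ((B-R)/Δ + 2) = 60 × ((217-197)/20 + 2)
  20/20 + 2 = 1 + 2 = 3
  H = 60 × 3 = 180° → H = 180.0°
= HSL(180.0°, 20.8%, 81.2%)


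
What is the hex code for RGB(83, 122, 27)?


R = 83 → 53 (hex)
G = 122 → 7A (hex)
B = 27 → 1B (hex)
Hex = #537A1B


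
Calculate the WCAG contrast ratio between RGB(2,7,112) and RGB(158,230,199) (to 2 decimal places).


Linearize each sRGB channel c=v/255: c/12.92 if c ≤ 0.04045 else ((c+0.055)/1.055)^2.4
L = 0.2126×R_lin + 0.7152×G_lin + 0.0722×B_lin
Color 1 (2,7,112):
  R=2: 2/255≈0.0078 ≤ 0.04045 → 0.0078/12.92 ≈ 0.00061
  G=7: 7/255≈0.0275 ≤ 0.04045 → 0.0275/12.92 ≈ 0.00212
  B=112: 112/255≈0.4392 > 0.04045 → ((0.4392+0.055)/1.055)^2.4 ≈ 0.16203
  L1 = 0.2126×0.00061 + 0.7152×0.00212 + 0.0722×0.16203 ≈ 0.01335
Color 2 (158,230,199):
  R=158: 158/255≈0.6196 > 0.04045 → ((0.6196+0.055)/1.055)^2.4 ≈ 0.34191
  G=230: 230/255≈0.9020 > 0.04045 → ((0.9020+0.055)/1.055)^2.4 ≈ 0.79130
  B=199: 199/255≈0.7804 > 0.04045 → ((0.7804+0.055)/1.055)^2.4 ≈ 0.57112
  L2 = 0.2126×0.34191 + 0.7152×0.79130 + 0.0722×0.57112 ≈ 0.67986
Lighter = 0.67986, Darker = 0.01335
Ratio = (L_lighter + 0.05) / (L_darker + 0.05)
Ratio = (0.67986 + 0.05) / (0.01335 + 0.05) = 0.72986 / 0.06335 ≈ 11.5216
Ratio ≈ 11.52:1


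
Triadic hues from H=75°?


Triadic: equally spaced at 120° intervals
H1 = 75°
H2 = (75 + 120) mod 360 = 195°
H3 = (75 + 240) mod 360 = 315°
Triadic = 75°, 195°, 315°


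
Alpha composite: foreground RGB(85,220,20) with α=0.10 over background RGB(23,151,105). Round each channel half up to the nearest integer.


C = α×F + (1-α)×B, with 1-α = 0.90
R: 0.10×85 + 0.90×23 = 8.50 + 20.70 = 29.20 → 29
G: 0.10×220 + 0.90×151 = 22.00 + 135.90 = 157.90 → 158
B: 0.10×20 + 0.90×105 = 2.00 + 94.50 = 96.50 → 97
= RGB(29, 158, 97)


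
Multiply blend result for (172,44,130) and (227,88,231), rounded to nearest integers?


Multiply: C = A×B/255, rounded to nearest integer
R: 172×227/255 = 39044/255 ≈ 153.114 → 153
G: 44×88/255 = 3872/255 ≈ 15.184 → 15
B: 130×231/255 = 30030/255 ≈ 117.765 → 118
= RGB(153, 15, 118)


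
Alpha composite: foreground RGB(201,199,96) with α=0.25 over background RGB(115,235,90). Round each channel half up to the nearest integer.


C = α×F + (1-α)×B, with 1-α = 0.75
R: 0.25×201 + 0.75×115 = 50.25 + 86.25 = 136.50 → 137
G: 0.25×199 + 0.75×235 = 49.75 + 176.25 = 226.00 → 226
B: 0.25×96 + 0.75×90 = 24.00 + 67.50 = 91.50 → 92
= RGB(137, 226, 92)


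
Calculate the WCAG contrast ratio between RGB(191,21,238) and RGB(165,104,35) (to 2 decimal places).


Linearize each sRGB channel c=v/255: c/12.92 if c ≤ 0.04045 else ((c+0.055)/1.055)^2.4
L = 0.2126×R_lin + 0.7152×G_lin + 0.0722×B_lin
Color 1 (191,21,238):
  R=191: 191/255≈0.7490 > 0.04045 → ((0.7490+0.055)/1.055)^2.4 ≈ 0.52100
  G=21: 21/255≈0.0824 > 0.04045 → ((0.0824+0.055)/1.055)^2.4 ≈ 0.00750
  B=238: 238/255≈0.9333 > 0.04045 → ((0.9333+0.055)/1.055)^2.4 ≈ 0.85499
  L1 = 0.2126×0.52100 + 0.7152×0.00750 + 0.0722×0.85499 ≈ 0.17786
Color 2 (165,104,35):
  R=165: 165/255≈0.6471 > 0.04045 → ((0.6471+0.055)/1.055)^2.4 ≈ 0.37626
  G=104: 104/255≈0.4078 > 0.04045 → ((0.4078+0.055)/1.055)^2.4 ≈ 0.13843
  B=35: 35/255≈0.1373 > 0.04045 → ((0.1373+0.055)/1.055)^2.4 ≈ 0.01681
  L2 = 0.2126×0.37626 + 0.7152×0.13843 + 0.0722×0.01681 ≈ 0.18021
Lighter = 0.18021, Darker = 0.17786
Ratio = (L_lighter + 0.05) / (L_darker + 0.05)
Ratio = (0.18021 + 0.05) / (0.17786 + 0.05) = 0.23021 / 0.22786 ≈ 1.0103
Ratio ≈ 1.01:1


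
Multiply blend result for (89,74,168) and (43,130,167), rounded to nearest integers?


Multiply: C = A×B/255, rounded to nearest integer
R: 89×43/255 = 3827/255 ≈ 15.008 → 15
G: 74×130/255 = 9620/255 ≈ 37.725 → 38
B: 168×167/255 = 28056/255 ≈ 110.024 → 110
= RGB(15, 38, 110)


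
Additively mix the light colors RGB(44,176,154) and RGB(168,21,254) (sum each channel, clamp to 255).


Additive: each channel = min(255, C₁+C₂)
R: 44+168 = 212 → 212
G: 176+21 = 197 → 197
B: 154+254 = 408 → 255
= RGB(212, 197, 255)


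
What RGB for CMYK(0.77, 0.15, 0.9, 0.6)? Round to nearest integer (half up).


R = 255 × (1-C) × (1-K) = 255 × 0.23 × 0.40 = 23.46 → 23
G = 255 × (1-M) × (1-K) = 255 × 0.85 × 0.40 = 86.7 → 87
B = 255 × (1-Y) × (1-K) = 255 × 0.10 × 0.40 = 10.2 → 10
= RGB(23, 87, 10)


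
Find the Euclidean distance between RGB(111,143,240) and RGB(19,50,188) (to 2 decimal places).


d = √[(R₁-R₂)² + (G₁-G₂)² + (B₁-B₂)²]
d = √[(111-19)² + (143-50)² + (240-188)²]
d = √[8464 + 8649 + 2704]
d = √19817
d ≈ 140.77


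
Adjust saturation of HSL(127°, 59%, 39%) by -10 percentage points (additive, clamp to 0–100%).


Original S = 59%
Adjustment = -10 percentage points
New S = 59 + (-10) = 49
Clamp to [0, 100] → 49
= HSL(127°, 49%, 39%)


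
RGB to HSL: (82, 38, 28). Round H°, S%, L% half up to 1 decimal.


Normalize: R'=82/255≈0.3216, G'=38/255≈0.1490, B'=28/255≈0.1098
Max=82/255, Min=28/255, Δ=Max-Min=54/255
L = (Max+Min)/2 = (82+28)/510 = 110/510 = 0.21568… → L = 21.6%
L ≤ 0.5 → S = Δ/(Max+Min) = 54/(82+28) = 54/110 = 0.49090… → S = 49.1%
(the 1/255 factors cancel in S and H, so raw channel differences can be used)
Max is R' → H = 60 × (((G-B)/Δ) mod 6) = 60 × (((38-28)/54) mod 6)
  10/54 = 0.1851…
  H = 60 × 0.1851… = 11.111…° → H = 11.1°
= HSL(11.1°, 49.1%, 21.6%)


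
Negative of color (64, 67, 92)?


Invert: (255-R, 255-G, 255-B)
R: 255-64 = 191
G: 255-67 = 188
B: 255-92 = 163
= RGB(191, 188, 163)


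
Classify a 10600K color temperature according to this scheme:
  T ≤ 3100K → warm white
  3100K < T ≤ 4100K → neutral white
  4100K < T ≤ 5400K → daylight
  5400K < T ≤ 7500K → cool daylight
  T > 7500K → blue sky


Temperature: 10600K
10600K > 7500K → blue sky
Classification: blue sky


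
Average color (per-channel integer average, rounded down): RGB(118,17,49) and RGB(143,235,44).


Midpoint: each channel = ⌊(C₁+C₂)/2⌋
R: ⌊(118+143)/2⌋ = 130
G: ⌊(17+235)/2⌋ = 126
B: ⌊(49+44)/2⌋ = 46
= RGB(130, 126, 46)


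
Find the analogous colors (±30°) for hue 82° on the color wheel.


Base hue: 82°
Left analog: (82 - 30) mod 360 = 52°
Right analog: (82 + 30) mod 360 = 112°
Analogous hues = 52° and 112°


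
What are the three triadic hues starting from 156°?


Triadic: equally spaced at 120° intervals
H1 = 156°
H2 = (156 + 120) mod 360 = 276°
H3 = (156 + 240) mod 360 = 36°
Triadic = 156°, 276°, 36°


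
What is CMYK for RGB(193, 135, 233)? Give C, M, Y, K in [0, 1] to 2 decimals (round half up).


R'=193/255≈0.7569, G'=135/255≈0.5294, B'=233/255≈0.9137
K = 1 - max(R',G',B') = 1 - 233/255 = 22/255 = 0.08627… → 0.09
(1-R'-K)/(1-K) simplifies to (max-R)/max with max = 233:
C = (233-193)/233 = 40/233 = 0.17167… → 0.17
M = (233-135)/233 = 98/233 = 0.42060… → 0.42
Y = (233-233)/233 = 0/233 = 0 → 0.00
= CMYK(0.17, 0.42, 0.00, 0.09)


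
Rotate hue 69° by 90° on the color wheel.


New hue = (H + rotation) mod 360
New hue = (69 + 90) mod 360
= 159 mod 360
= 159°


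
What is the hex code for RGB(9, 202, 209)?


R = 9 → 09 (hex)
G = 202 → CA (hex)
B = 209 → D1 (hex)
Hex = #09CAD1


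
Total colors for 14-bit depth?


Colors = 2^bits = 2^14
= 16,384 colors


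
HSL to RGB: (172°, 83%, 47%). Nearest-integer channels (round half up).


H=172°, S=0.83, L=0.47
C = (1-|2L-1|)×S = (1-|-0.06|)×0.83 = 0.7802
H' = H/60 = 172/60 ≈ 2.8667; X = C×(1-|H' mod 2 - 1|) ≈ 0.6762
m = L - C/2 = 0.47 - 0.3901 = 0.0799
Sector ⌊H'⌋ = 2 → (R',G',B') = (0.0, 0.7802, ≈0.6762)
RGB = ((R'+m)×255, (G'+m)×255, (B'+m)×255) = (20.3745, 219.3255, 192.7987)
Round half up → RGB(20, 219, 193)


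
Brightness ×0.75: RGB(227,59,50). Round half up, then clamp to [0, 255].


Multiply each channel by 0.75, round half up, clamp to [0, 255]
R: 227×0.75 = 170.25 → round → 170
G: 59×0.75 = 44.25 → round → 44
B: 50×0.75 = 37.5 → round → 38
= RGB(170, 44, 38)


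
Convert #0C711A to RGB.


0C → 12 (R)
71 → 113 (G)
1A → 26 (B)
= RGB(12, 113, 26)


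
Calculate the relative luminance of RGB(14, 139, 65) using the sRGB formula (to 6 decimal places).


Linearize each channel (sRGB transfer function): c = v/255; c_lin = c/12.92 if c ≤ 0.04045, else ((c+0.055)/1.055)^2.4
  R: 14/255 ≈ 0.054902 > 0.04045 → ((0.054902+0.055)/1.055)^2.4 ≈ 0.004391
  G: 139/255 ≈ 0.545098 > 0.04045 → ((0.545098+0.055)/1.055)^2.4 ≈ 0.258183
  B: 65/255 ≈ 0.254902 > 0.04045 → ((0.254902+0.055)/1.055)^2.4 ≈ 0.052861
R_lin = 0.004391, G_lin = 0.258183, B_lin = 0.052861
L = 0.2126×R + 0.7152×G + 0.0722×B
L = 0.2126×0.004391 + 0.7152×0.258183 + 0.0722×0.052861
L ≈ 0.189403


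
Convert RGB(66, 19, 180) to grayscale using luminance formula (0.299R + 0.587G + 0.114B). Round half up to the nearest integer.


Gray = 0.299×R + 0.587×G + 0.114×B
Gray = 0.299×66 + 0.587×19 + 0.114×180
Gray = 19.734 + 11.153 + 20.520
Gray = 51.407 → round half up → 51
Gray = 51


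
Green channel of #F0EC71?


Color: #F0EC71
R = F0 = 240
G = EC = 236
B = 71 = 113
Green = 236


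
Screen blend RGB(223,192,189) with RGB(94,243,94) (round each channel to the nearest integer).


Screen: C = 255 - (255-A)×(255-B)/255, rounded to nearest integer
R: 255 - (255-223)×(255-94)/255 = 255 - 5152/255 ≈ 255 - 20.204 = 234.796 → 235
G: 255 - (255-192)×(255-243)/255 = 255 - 756/255 ≈ 255 - 2.965 = 252.035 → 252
B: 255 - (255-189)×(255-94)/255 = 255 - 10626/255 ≈ 255 - 41.671 = 213.329 → 213
= RGB(235, 252, 213)


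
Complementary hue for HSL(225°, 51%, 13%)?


Complement = opposite side of color wheel = hue + 180°
H' = (225 + 180) mod 360 = 45°
S and L unchanged.
= HSL(45°, 51%, 13%)


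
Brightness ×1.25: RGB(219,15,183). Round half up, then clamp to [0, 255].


Multiply each channel by 1.25, round half up, clamp to [0, 255]
R: 219×1.25 = 273.75 → round → 274 → clamp → 255
G: 15×1.25 = 18.75 → round → 19
B: 183×1.25 = 228.75 → round → 229
= RGB(255, 19, 229)


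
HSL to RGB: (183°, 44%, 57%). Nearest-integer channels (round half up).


H=183°, S=0.44, L=0.57
C = (1-|2L-1|)×S = (1-|0.14|)×0.44 = 0.3784
H' = H/60 = 183/60 ≈ 3.0500; X = C×(1-|H' mod 2 - 1|) = 0.35948
m = L - C/2 = 0.57 - 0.1892 = 0.3808
Sector ⌊H'⌋ = 3 → (R',G',B') = (0.0, 0.35948, 0.3784)
RGB = ((R'+m)×255, (G'+m)×255, (B'+m)×255) = (97.104, 188.7714, 193.596)
Round half up → RGB(97, 189, 194)


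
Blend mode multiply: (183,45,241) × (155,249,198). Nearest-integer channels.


Multiply: C = A×B/255, rounded to nearest integer
R: 183×155/255 = 28365/255 ≈ 111.235 → 111
G: 45×249/255 = 11205/255 ≈ 43.941 → 44
B: 241×198/255 = 47718/255 ≈ 187.129 → 187
= RGB(111, 44, 187)


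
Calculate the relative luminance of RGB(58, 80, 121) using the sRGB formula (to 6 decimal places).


Linearize each channel (sRGB transfer function): c = v/255; c_lin = c/12.92 if c ≤ 0.04045, else ((c+0.055)/1.055)^2.4
  R: 58/255 ≈ 0.227451 > 0.04045 → ((0.227451+0.055)/1.055)^2.4 ≈ 0.042311
  G: 80/255 ≈ 0.313725 > 0.04045 → ((0.313725+0.055)/1.055)^2.4 ≈ 0.080220
  B: 121/255 ≈ 0.474510 > 0.04045 → ((0.474510+0.055)/1.055)^2.4 ≈ 0.191202
R_lin = 0.042311, G_lin = 0.080220, B_lin = 0.191202
L = 0.2126×R + 0.7152×G + 0.0722×B
L = 0.2126×0.042311 + 0.7152×0.080220 + 0.0722×0.191202
L ≈ 0.080173


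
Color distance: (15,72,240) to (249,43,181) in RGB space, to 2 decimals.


d = √[(R₁-R₂)² + (G₁-G₂)² + (B₁-B₂)²]
d = √[(15-249)² + (72-43)² + (240-181)²]
d = √[54756 + 841 + 3481]
d = √59078
d ≈ 243.06


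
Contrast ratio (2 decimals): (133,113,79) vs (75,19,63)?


Linearize each sRGB channel c=v/255: c/12.92 if c ≤ 0.04045 else ((c+0.055)/1.055)^2.4
L = 0.2126×R_lin + 0.7152×G_lin + 0.0722×B_lin
Color 1 (133,113,79):
  R=133: 133/255≈0.5216 > 0.04045 → ((0.5216+0.055)/1.055)^2.4 ≈ 0.23455
  G=113: 113/255≈0.4431 > 0.04045 → ((0.4431+0.055)/1.055)^2.4 ≈ 0.16513
  B=79: 79/255≈0.3098 > 0.04045 → ((0.3098+0.055)/1.055)^2.4 ≈ 0.07819
  L1 = 0.2126×0.23455 + 0.7152×0.16513 + 0.0722×0.07819 ≈ 0.17361
Color 2 (75,19,63):
  R=75: 75/255≈0.2941 > 0.04045 → ((0.2941+0.055)/1.055)^2.4 ≈ 0.07036
  G=19: 19/255≈0.0745 > 0.04045 → ((0.0745+0.055)/1.055)^2.4 ≈ 0.00651
  B=63: 63/255≈0.2471 > 0.04045 → ((0.2471+0.055)/1.055)^2.4 ≈ 0.04971
  L2 = 0.2126×0.07036 + 0.7152×0.00651 + 0.0722×0.04971 ≈ 0.02320
Lighter = 0.17361, Darker = 0.02320
Ratio = (L_lighter + 0.05) / (L_darker + 0.05)
Ratio = (0.17361 + 0.05) / (0.02320 + 0.05) = 0.22361 / 0.07320 ≈ 3.0546
Ratio ≈ 3.05:1


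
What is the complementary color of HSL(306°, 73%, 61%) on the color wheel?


Complement = opposite side of color wheel = hue + 180°
H' = (306 + 180) mod 360 = 126°
S and L unchanged.
= HSL(126°, 73%, 61%)


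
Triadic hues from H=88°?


Triadic: equally spaced at 120° intervals
H1 = 88°
H2 = (88 + 120) mod 360 = 208°
H3 = (88 + 240) mod 360 = 328°
Triadic = 88°, 208°, 328°


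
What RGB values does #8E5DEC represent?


8E → 142 (R)
5D → 93 (G)
EC → 236 (B)
= RGB(142, 93, 236)


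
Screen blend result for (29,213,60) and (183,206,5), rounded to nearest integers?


Screen: C = 255 - (255-A)×(255-B)/255, rounded to nearest integer
R: 255 - (255-29)×(255-183)/255 = 255 - 16272/255 ≈ 255 - 63.812 = 191.188 → 191
G: 255 - (255-213)×(255-206)/255 = 255 - 2058/255 ≈ 255 - 8.071 = 246.929 → 247
B: 255 - (255-60)×(255-5)/255 = 255 - 48750/255 ≈ 255 - 191.176 = 63.824 → 64
= RGB(191, 247, 64)


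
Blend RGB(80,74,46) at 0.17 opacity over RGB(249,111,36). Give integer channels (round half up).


C = α×F + (1-α)×B, with 1-α = 0.83
R: 0.17×80 + 0.83×249 = 13.60 + 206.67 = 220.27 → 220
G: 0.17×74 + 0.83×111 = 12.58 + 92.13 = 104.71 → 105
B: 0.17×46 + 0.83×36 = 7.82 + 29.88 = 37.70 → 38
= RGB(220, 105, 38)


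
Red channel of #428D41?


Color: #428D41
R = 42 = 66
G = 8D = 141
B = 41 = 65
Red = 66


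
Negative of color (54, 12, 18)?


Invert: (255-R, 255-G, 255-B)
R: 255-54 = 201
G: 255-12 = 243
B: 255-18 = 237
= RGB(201, 243, 237)


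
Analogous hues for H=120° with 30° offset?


Base hue: 120°
Left analog: (120 - 30) mod 360 = 90°
Right analog: (120 + 30) mod 360 = 150°
Analogous hues = 90° and 150°


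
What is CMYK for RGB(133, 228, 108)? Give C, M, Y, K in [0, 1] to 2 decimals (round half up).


R'=133/255≈0.5216, G'=228/255≈0.8941, B'=108/255≈0.4235
K = 1 - max(R',G',B') = 1 - 228/255 = 27/255 = 0.10588… → 0.11
(1-R'-K)/(1-K) simplifies to (max-R)/max with max = 228:
C = (228-133)/228 = 95/228 = 0.41666… → 0.42
M = (228-228)/228 = 0/228 = 0 → 0.00
Y = (228-108)/228 = 120/228 = 0.52631… → 0.53
= CMYK(0.42, 0.00, 0.53, 0.11)


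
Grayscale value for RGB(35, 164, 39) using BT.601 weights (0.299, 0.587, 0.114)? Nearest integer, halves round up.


Gray = 0.299×R + 0.587×G + 0.114×B
Gray = 0.299×35 + 0.587×164 + 0.114×39
Gray = 10.465 + 96.268 + 4.446
Gray = 111.179 → round half up → 111
Gray = 111


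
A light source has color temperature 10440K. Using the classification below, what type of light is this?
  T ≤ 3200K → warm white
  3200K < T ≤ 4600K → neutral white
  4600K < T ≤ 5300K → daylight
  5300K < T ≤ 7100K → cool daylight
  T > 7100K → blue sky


Temperature: 10440K
10440K > 7100K → blue sky
Classification: blue sky


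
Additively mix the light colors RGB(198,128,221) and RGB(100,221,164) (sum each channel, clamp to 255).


Additive: each channel = min(255, C₁+C₂)
R: 198+100 = 298 → 255
G: 128+221 = 349 → 255
B: 221+164 = 385 → 255
= RGB(255, 255, 255)


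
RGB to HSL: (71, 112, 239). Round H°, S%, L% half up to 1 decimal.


Normalize: R'=71/255≈0.2784, G'=112/255≈0.4392, B'=239/255≈0.9373
Max=239/255, Min=71/255, Δ=Max-Min=168/255
L = (Max+Min)/2 = (239+71)/510 = 310/510 = 0.60784… → L = 60.8%
L > 0.5 → S = Δ/(2-Max-Min) = 168/(510-239-71) = 168/200 = 0.84 → S = 84.0%
(the 1/255 factors cancel in S and H, so raw channel differences can be used)
Max is B' → H = 60 × ((R-G)/Δ + 4) = 60 × ((71-112)/168 + 4)
  -41/168 + 4 = -0.2440… + 4 = 3.7559…
  H = 60 × 3.7559… = 225.357…° → H = 225.4°
= HSL(225.4°, 84.0%, 60.8%)


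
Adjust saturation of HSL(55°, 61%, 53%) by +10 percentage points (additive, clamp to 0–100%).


Original S = 61%
Adjustment = +10 percentage points
New S = 61 + (10) = 71
Clamp to [0, 100] → 71
= HSL(55°, 71%, 53%)


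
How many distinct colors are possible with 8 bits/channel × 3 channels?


Total bits = 8 bits/channel × 3 channels = 24 bits
Distinct colors = 2^24
= 16,777,216 colors


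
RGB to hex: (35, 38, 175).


R = 35 → 23 (hex)
G = 38 → 26 (hex)
B = 175 → AF (hex)
Hex = #2326AF


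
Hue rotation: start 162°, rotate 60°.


New hue = (H + rotation) mod 360
New hue = (162 + 60) mod 360
= 222 mod 360
= 222°


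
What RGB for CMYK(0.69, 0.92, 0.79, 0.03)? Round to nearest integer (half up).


R = 255 × (1-C) × (1-K) = 255 × 0.31 × 0.97 = 76.6785 → 77
G = 255 × (1-M) × (1-K) = 255 × 0.08 × 0.97 = 19.788 → 20
B = 255 × (1-Y) × (1-K) = 255 × 0.21 × 0.97 = 51.9435 → 52
= RGB(77, 20, 52)


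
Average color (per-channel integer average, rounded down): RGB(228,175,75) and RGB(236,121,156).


Midpoint: each channel = ⌊(C₁+C₂)/2⌋
R: ⌊(228+236)/2⌋ = 232
G: ⌊(175+121)/2⌋ = 148
B: ⌊(75+156)/2⌋ = 115
= RGB(232, 148, 115)


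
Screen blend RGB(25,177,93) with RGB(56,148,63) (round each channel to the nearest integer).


Screen: C = 255 - (255-A)×(255-B)/255, rounded to nearest integer
R: 255 - (255-25)×(255-56)/255 = 255 - 45770/255 ≈ 255 - 179.490 = 75.510 → 76
G: 255 - (255-177)×(255-148)/255 = 255 - 8346/255 ≈ 255 - 32.729 = 222.271 → 222
B: 255 - (255-93)×(255-63)/255 = 255 - 31104/255 ≈ 255 - 121.976 = 133.024 → 133
= RGB(76, 222, 133)


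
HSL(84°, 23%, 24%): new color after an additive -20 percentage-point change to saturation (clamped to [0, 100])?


Original S = 23%
Adjustment = -20 percentage points
New S = 23 + (-20) = 3
Clamp to [0, 100] → 3
= HSL(84°, 3%, 24%)


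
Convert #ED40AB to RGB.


ED → 237 (R)
40 → 64 (G)
AB → 171 (B)
= RGB(237, 64, 171)


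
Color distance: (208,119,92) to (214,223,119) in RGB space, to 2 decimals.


d = √[(R₁-R₂)² + (G₁-G₂)² + (B₁-B₂)²]
d = √[(208-214)² + (119-223)² + (92-119)²]
d = √[36 + 10816 + 729]
d = √11581
d ≈ 107.62


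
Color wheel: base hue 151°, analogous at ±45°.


Base hue: 151°
Left analog: (151 - 45) mod 360 = 106°
Right analog: (151 + 45) mod 360 = 196°
Analogous hues = 106° and 196°


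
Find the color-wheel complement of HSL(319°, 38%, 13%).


Complement = opposite side of color wheel = hue + 180°
H' = (319 + 180) mod 360 = 139°
S and L unchanged.
= HSL(139°, 38%, 13%)


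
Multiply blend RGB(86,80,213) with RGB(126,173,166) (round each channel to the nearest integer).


Multiply: C = A×B/255, rounded to nearest integer
R: 86×126/255 = 10836/255 ≈ 42.494 → 42
G: 80×173/255 = 13840/255 ≈ 54.275 → 54
B: 213×166/255 = 35358/255 ≈ 138.659 → 139
= RGB(42, 54, 139)


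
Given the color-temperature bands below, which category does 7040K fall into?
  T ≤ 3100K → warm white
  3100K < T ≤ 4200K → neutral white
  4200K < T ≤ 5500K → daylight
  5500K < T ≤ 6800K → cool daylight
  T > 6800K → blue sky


Temperature: 7040K
7040K > 6800K → blue sky
Classification: blue sky


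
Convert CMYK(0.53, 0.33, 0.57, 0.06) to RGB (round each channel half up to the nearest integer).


R = 255 × (1-C) × (1-K) = 255 × 0.47 × 0.94 = 112.659 → 113
G = 255 × (1-M) × (1-K) = 255 × 0.67 × 0.94 = 160.599 → 161
B = 255 × (1-Y) × (1-K) = 255 × 0.43 × 0.94 = 103.071 → 103
= RGB(113, 161, 103)


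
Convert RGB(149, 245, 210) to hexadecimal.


R = 149 → 95 (hex)
G = 245 → F5 (hex)
B = 210 → D2 (hex)
Hex = #95F5D2
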